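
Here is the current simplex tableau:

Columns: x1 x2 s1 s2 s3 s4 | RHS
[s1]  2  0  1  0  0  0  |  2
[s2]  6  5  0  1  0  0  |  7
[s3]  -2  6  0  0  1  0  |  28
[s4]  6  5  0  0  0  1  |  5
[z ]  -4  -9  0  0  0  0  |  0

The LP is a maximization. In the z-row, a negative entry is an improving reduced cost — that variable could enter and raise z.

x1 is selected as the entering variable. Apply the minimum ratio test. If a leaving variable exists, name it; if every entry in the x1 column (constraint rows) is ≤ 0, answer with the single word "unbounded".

Ratios: row 1 (s1): 2/2 = 1; row 2 (s2): 7/6 = 7/6; row 3 (s3): entry -2 ≤ 0, skip; row 4 (s4): 5/6 = 5/6.
Minimum ratio is in the s4 row, so s4 leaves.

s4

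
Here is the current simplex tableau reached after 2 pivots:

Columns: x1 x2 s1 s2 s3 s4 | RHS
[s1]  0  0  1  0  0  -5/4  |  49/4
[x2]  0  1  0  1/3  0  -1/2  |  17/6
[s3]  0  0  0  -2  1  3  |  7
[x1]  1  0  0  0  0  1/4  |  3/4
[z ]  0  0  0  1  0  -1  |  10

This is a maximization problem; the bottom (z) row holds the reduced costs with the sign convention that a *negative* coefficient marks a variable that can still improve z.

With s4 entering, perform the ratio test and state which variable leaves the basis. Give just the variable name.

Ratios: row 1 (s1): entry -5/4 ≤ 0, skip; row 2 (x2): entry -1/2 ≤ 0, skip; row 3 (s3): 7/3 = 7/3; row 4 (x1): (3/4)/(1/4) = 3.
Minimum ratio 7/3 is in the s3 row, so s3 leaves.

s3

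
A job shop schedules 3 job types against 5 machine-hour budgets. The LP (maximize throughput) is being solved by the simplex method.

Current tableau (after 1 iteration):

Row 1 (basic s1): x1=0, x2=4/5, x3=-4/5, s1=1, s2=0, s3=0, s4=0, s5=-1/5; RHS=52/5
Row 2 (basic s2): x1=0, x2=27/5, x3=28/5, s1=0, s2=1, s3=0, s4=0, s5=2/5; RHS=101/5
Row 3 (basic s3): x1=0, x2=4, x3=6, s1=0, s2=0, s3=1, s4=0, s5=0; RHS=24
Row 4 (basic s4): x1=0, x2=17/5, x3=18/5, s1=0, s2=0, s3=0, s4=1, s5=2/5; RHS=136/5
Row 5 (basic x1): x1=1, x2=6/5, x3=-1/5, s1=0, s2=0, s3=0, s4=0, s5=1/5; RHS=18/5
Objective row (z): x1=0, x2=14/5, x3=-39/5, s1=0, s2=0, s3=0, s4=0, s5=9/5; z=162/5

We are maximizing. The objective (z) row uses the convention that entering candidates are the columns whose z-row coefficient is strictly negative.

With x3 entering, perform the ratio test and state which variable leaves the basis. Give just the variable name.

Ratios: row 1 (s1): entry -4/5 ≤ 0, skip; row 2 (s2): (101/5)/(28/5) = 101/28; row 3 (s3): 24/6 = 4; row 4 (s4): (136/5)/(18/5) = 68/9; row 5 (x1): entry -1/5 ≤ 0, skip.
Minimum ratio 101/28 is in the s2 row, so s2 leaves.

s2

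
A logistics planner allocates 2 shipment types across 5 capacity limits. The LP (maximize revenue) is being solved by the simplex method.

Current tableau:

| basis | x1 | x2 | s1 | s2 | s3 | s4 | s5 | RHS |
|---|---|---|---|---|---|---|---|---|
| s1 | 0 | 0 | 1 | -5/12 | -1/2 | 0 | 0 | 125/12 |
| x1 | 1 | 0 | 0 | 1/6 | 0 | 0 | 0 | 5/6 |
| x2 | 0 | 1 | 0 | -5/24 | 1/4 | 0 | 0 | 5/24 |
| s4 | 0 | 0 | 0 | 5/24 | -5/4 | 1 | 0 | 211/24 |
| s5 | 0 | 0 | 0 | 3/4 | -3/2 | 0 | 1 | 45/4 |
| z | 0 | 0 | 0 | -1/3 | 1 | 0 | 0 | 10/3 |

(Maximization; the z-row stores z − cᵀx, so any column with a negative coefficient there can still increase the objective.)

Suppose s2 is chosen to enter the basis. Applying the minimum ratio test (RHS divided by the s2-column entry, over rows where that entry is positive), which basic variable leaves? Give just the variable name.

x1

Ratios: row 1 (s1): entry -5/12 ≤ 0, skip; row 2 (x1): (5/6)/(1/6) = 5; row 3 (x2): entry -5/24 ≤ 0, skip; row 4 (s4): (211/24)/(5/24) = 211/5; row 5 (s5): (45/4)/(3/4) = 15.
Minimum ratio 5 is in the x1 row, so x1 leaves.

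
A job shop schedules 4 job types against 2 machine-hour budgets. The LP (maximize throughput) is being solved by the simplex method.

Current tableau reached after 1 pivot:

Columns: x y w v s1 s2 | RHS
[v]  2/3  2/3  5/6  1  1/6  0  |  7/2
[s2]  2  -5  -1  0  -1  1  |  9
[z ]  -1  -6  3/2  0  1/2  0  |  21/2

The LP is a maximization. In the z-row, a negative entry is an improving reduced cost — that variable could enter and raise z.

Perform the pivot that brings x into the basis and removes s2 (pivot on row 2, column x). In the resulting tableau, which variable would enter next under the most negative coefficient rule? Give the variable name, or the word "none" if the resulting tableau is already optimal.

y

Pivot element 2. New z-row = old z-row − (-1)·(row 2/2).
Updated z-row coefficients: x: 0, y: -17/2, w: 1, v: 0, s1: 0, s2: 1/2.
The most negative is -17/2 in column y, so y would enter next.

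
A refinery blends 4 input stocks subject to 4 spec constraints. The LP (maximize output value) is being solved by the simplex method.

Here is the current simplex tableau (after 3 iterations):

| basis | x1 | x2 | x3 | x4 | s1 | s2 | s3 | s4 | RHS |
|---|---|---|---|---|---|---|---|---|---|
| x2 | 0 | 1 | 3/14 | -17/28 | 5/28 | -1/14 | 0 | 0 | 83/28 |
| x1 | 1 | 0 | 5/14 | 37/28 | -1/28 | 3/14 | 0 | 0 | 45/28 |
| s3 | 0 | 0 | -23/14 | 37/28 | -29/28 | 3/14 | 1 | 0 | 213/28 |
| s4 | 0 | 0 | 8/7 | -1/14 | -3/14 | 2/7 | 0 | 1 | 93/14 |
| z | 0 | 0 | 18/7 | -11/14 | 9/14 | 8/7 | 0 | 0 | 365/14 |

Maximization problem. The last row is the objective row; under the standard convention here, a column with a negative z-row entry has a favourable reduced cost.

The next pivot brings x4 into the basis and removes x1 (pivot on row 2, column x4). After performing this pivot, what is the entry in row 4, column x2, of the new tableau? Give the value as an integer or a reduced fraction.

Pivot element is row 2, column x4: 37/28.
Normalize row 2: new (row 2, x2) = 0/(37/28) = 0.
row 4 ← row 4 − (-1/14)·(new row 2): 0 − (-1/14)·0 = 0.

0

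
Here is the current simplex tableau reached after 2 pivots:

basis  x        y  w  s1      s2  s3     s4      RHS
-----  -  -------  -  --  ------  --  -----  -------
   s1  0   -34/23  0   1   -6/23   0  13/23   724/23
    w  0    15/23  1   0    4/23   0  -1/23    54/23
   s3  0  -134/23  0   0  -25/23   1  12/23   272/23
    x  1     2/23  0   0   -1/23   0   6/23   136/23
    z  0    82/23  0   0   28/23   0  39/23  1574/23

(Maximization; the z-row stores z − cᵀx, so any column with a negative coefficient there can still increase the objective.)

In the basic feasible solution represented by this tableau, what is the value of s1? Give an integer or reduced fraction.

724/23

s1 is basic (row 1); its value is the RHS of that row: 724/23.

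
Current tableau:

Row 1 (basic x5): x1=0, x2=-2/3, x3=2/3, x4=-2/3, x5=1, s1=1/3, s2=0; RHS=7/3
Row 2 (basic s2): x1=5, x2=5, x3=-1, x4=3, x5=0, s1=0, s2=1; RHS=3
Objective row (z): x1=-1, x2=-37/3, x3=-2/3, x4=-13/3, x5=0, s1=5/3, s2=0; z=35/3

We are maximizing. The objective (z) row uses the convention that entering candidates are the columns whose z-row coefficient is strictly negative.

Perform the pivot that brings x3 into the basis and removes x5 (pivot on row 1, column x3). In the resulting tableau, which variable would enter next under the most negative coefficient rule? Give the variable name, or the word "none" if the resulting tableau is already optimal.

x2

Pivot element 2/3. New z-row = old z-row − (-2/3)·(row 1/(2/3)).
Updated z-row coefficients: x1: -1, x2: -13, x3: 0, x4: -5, x5: 1, s1: 2, s2: 0.
The most negative is -13 in column x2, so x2 would enter next.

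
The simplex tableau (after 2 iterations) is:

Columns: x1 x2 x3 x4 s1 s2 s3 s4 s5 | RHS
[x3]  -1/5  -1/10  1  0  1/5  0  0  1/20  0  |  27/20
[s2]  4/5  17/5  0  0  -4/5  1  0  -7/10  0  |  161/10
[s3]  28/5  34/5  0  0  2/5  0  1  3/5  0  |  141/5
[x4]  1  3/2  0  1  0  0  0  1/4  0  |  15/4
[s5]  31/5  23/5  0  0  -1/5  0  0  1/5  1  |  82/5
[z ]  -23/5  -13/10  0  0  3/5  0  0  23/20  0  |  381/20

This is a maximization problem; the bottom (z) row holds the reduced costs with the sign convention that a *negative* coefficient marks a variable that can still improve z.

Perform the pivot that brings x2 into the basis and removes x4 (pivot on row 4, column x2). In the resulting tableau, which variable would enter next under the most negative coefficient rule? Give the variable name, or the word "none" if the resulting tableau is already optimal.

x1

Pivot element 3/2. New z-row = old z-row − (-13/10)·(row 4/(3/2)).
Updated z-row coefficients: x1: -56/15, x2: 0, x3: 0, x4: 13/15, s1: 3/5, s2: 0, s3: 0, s4: 41/30, s5: 0.
The most negative is -56/15 in column x1, so x1 would enter next.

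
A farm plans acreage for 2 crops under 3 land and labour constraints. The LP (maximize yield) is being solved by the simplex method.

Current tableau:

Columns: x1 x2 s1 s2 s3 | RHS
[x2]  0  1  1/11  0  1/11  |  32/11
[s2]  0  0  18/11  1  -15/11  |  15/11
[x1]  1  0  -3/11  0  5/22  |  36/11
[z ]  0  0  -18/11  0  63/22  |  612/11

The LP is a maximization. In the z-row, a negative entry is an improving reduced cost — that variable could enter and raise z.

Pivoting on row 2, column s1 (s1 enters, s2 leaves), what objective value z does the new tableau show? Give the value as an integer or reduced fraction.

Minimum ratio for s1: (15/11)/(18/11) = 5/6.
z changes by −(z-row coeff of s1)·ratio = −(-18/11)·(5/6) = 15/11.
New z = 612/11 + (15/11) = 57.

57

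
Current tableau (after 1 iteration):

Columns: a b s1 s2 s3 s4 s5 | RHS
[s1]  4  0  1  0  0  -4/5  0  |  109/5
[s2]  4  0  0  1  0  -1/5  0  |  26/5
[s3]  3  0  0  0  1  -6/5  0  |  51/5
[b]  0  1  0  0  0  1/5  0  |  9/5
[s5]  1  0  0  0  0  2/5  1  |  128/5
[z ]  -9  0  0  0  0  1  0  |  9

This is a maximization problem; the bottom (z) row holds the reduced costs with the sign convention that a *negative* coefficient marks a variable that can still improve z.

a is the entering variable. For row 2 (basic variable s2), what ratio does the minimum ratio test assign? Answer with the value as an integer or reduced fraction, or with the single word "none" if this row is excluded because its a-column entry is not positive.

13/10

Ratio = RHS / (a entry) = (26/5) / 4 = 13/10.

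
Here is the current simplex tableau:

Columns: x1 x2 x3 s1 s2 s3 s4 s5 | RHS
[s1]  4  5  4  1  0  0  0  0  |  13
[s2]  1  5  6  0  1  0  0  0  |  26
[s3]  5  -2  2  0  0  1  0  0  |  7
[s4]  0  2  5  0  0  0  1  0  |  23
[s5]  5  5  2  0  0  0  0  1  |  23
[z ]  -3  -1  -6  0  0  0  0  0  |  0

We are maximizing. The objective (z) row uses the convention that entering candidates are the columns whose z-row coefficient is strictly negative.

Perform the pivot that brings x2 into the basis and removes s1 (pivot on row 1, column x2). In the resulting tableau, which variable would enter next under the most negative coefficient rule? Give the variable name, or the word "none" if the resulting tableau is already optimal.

x3

Pivot element 5. New z-row = old z-row − (-1)·(row 1/5).
Updated z-row coefficients: x1: -11/5, x2: 0, x3: -26/5, s1: 1/5, s2: 0, s3: 0, s4: 0, s5: 0.
The most negative is -26/5 in column x3, so x3 would enter next.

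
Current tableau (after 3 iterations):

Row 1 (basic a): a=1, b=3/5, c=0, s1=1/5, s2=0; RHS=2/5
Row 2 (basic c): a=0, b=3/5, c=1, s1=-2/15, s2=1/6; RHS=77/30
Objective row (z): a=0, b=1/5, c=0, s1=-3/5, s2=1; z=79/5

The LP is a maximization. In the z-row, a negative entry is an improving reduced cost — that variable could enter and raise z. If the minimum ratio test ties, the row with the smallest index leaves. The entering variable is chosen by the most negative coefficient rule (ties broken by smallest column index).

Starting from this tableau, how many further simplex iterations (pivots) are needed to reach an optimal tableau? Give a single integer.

pivot: s1 in, a out → z = 17
No improving column remains; optimal.

1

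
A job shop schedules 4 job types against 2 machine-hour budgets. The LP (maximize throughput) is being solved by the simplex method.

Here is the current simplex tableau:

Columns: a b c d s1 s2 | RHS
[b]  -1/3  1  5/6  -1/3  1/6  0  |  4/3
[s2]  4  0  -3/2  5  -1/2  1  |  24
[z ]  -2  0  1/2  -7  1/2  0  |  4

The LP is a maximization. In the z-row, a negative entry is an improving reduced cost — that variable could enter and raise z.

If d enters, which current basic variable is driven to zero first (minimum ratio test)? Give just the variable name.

s2

Ratios: row 1 (b): entry -1/3 ≤ 0, skip; row 2 (s2): 24/5 = 24/5.
Minimum ratio 24/5 is in the s2 row, so s2 leaves.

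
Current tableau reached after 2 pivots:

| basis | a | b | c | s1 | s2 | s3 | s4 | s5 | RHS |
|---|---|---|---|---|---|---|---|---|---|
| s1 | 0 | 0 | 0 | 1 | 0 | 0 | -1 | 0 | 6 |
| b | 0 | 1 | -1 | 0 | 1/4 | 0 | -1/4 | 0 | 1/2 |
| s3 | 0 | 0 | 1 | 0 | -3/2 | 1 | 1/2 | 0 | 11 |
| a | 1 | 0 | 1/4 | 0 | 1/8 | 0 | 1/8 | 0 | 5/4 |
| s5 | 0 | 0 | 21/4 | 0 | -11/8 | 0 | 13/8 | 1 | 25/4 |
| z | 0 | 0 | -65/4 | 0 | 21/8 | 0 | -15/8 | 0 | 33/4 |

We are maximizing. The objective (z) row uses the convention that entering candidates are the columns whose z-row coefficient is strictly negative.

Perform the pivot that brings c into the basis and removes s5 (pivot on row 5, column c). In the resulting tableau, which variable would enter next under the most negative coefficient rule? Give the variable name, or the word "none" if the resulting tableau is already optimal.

s2

Pivot element 21/4. New z-row = old z-row − (-65/4)·(row 5/(21/4)).
Updated z-row coefficients: a: 0, b: 0, c: 0, s1: 0, s2: -137/84, s3: 0, s4: 265/84, s5: 65/21.
The most negative is -137/84 in column s2, so s2 would enter next.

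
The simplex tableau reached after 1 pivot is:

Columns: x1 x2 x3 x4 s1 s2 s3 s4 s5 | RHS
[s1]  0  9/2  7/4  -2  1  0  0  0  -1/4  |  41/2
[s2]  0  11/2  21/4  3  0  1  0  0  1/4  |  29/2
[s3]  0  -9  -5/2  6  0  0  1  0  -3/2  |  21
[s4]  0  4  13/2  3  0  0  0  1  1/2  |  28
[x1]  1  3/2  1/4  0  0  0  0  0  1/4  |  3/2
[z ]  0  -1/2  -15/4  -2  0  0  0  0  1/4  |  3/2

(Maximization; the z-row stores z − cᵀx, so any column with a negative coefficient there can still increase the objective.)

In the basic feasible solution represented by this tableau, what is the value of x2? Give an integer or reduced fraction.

x2 is nonbasic (not in the basis column), so its value in the current BFS is 0.

0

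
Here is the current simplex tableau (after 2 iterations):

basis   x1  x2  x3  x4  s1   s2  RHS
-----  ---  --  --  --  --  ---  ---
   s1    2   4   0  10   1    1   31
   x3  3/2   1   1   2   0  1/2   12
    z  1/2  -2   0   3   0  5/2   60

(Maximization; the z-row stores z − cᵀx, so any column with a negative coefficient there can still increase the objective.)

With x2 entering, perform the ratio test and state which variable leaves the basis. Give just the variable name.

s1

Ratios: row 1 (s1): 31/4 = 31/4; row 2 (x3): 12/1 = 12.
Minimum ratio 31/4 is in the s1 row, so s1 leaves.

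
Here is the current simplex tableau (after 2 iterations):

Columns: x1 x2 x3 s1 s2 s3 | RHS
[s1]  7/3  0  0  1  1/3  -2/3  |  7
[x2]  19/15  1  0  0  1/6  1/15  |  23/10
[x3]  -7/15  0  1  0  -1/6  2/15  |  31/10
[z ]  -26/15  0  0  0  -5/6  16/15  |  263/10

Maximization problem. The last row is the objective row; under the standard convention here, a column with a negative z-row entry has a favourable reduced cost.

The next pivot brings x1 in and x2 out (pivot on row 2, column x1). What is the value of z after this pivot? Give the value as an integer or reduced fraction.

1119/38

Minimum ratio for x1: (23/10)/(19/15) = 69/38.
z changes by −(z-row coeff of x1)·ratio = −(-26/15)·(69/38) = 299/95.
New z = 263/10 + (299/95) = 1119/38.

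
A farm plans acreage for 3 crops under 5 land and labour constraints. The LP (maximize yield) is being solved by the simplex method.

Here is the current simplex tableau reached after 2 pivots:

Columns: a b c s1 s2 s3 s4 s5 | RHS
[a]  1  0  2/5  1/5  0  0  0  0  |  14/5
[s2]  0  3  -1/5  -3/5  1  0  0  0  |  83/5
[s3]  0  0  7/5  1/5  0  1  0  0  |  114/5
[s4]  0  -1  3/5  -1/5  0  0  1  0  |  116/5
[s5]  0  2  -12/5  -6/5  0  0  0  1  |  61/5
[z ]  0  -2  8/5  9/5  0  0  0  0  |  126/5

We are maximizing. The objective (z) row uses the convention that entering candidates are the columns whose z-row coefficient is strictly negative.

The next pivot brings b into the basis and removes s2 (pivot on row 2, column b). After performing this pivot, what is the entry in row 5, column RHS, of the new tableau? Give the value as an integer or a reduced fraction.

Pivot element is row 2, column b: 3.
Normalize row 2: new (row 2, RHS) = (83/5)/3 = 83/15.
row 5 ← row 5 − 2·(new row 2): 61/5 − 2·(83/15) = 17/15.

17/15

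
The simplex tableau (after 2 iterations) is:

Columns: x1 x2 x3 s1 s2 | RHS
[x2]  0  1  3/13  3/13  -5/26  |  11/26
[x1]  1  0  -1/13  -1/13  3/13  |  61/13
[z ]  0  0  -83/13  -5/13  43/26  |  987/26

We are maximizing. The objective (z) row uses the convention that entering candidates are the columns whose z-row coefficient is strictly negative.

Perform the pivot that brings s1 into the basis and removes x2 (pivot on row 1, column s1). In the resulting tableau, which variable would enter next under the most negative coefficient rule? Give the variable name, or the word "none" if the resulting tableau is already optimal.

x3

Pivot element 3/13. New z-row = old z-row − (-5/13)·(row 1/(3/13)).
Updated z-row coefficients: x1: 0, x2: 5/3, x3: -6, s1: 0, s2: 4/3.
The most negative is -6 in column x3, so x3 would enter next.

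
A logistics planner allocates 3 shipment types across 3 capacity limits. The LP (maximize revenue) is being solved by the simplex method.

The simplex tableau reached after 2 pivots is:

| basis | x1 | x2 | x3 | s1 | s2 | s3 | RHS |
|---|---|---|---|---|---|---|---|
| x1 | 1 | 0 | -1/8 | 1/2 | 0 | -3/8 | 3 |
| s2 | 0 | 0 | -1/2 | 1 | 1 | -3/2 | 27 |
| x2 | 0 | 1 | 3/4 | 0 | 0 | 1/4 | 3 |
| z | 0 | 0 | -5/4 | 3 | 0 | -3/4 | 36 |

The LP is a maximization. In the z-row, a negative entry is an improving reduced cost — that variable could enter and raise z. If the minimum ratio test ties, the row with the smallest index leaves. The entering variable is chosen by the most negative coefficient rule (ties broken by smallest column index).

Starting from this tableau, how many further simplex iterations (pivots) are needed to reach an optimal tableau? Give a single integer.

2

pivot: x3 in, x2 out → z = 41
pivot: s3 in, x3 out → z = 45
No improving column remains; optimal.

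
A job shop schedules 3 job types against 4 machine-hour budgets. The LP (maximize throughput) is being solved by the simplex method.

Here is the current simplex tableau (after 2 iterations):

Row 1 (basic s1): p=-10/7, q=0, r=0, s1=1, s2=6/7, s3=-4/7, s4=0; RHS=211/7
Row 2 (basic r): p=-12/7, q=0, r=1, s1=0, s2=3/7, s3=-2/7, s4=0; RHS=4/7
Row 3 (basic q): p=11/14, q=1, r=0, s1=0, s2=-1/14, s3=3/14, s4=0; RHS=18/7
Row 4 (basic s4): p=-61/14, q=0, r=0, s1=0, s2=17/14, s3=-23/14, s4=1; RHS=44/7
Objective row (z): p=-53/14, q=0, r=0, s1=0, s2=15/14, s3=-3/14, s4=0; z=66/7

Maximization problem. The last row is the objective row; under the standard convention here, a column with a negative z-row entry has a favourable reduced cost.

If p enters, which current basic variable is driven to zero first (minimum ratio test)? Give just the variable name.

Ratios: row 1 (s1): entry -10/7 ≤ 0, skip; row 2 (r): entry -12/7 ≤ 0, skip; row 3 (q): (18/7)/(11/14) = 36/11; row 4 (s4): entry -61/14 ≤ 0, skip.
Minimum ratio 36/11 is in the q row, so q leaves.

q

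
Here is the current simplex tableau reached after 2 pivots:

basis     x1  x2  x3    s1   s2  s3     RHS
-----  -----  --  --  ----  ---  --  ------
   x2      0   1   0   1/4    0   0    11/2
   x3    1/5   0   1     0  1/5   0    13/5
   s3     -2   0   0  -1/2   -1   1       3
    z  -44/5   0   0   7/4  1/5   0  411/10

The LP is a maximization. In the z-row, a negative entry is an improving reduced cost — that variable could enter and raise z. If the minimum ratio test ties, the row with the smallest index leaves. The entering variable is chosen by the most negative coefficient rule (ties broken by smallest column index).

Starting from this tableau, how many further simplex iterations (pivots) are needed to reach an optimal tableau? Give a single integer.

pivot: x1 in, x3 out → z = 311/2
No improving column remains; optimal.

1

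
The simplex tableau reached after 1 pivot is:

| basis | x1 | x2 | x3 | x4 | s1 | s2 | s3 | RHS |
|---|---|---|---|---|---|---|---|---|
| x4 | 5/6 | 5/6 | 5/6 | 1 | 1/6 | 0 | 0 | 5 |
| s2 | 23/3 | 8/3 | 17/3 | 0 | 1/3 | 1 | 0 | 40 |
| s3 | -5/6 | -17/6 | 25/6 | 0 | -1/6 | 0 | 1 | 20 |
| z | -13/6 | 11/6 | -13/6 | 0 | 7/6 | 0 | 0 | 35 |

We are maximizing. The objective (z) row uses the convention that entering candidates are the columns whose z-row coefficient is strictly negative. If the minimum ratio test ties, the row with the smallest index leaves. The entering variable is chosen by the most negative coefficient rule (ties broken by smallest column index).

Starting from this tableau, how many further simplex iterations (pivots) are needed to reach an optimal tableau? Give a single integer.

pivot: x1 in, s2 out → z = 1065/23
pivot: x3 in, x4 out → z = 48
No improving column remains; optimal.

2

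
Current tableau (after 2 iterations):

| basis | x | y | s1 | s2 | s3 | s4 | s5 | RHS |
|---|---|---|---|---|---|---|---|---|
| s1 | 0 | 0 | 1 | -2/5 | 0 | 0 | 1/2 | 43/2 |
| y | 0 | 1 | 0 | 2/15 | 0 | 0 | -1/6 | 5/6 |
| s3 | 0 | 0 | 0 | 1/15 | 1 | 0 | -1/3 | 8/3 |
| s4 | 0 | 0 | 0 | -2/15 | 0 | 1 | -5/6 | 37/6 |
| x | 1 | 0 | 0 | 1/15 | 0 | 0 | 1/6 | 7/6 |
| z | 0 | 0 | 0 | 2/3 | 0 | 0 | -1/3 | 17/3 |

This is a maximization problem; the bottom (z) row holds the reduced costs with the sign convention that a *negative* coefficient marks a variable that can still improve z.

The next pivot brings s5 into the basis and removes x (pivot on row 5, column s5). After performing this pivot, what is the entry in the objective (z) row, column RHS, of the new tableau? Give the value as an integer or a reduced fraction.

8

Pivot element is row 5, column s5: 1/6.
Normalize row 5: new (row 5, RHS) = (7/6)/(1/6) = 7.
z-row ← z-row − (-1/3)·(new row 5): 17/3 − (-1/3)·7 = 8.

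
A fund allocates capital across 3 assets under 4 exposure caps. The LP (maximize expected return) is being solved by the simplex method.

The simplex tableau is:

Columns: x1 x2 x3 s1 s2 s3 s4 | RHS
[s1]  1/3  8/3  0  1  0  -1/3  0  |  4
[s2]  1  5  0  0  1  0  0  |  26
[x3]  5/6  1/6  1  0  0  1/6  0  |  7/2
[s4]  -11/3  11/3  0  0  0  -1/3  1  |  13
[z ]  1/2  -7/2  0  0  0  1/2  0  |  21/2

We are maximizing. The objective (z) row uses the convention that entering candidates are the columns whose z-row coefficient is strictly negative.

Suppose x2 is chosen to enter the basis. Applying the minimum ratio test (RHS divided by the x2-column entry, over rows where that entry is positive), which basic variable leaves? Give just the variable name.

Ratios: row 1 (s1): 4/(8/3) = 3/2; row 2 (s2): 26/5 = 26/5; row 3 (x3): (7/2)/(1/6) = 21; row 4 (s4): 13/(11/3) = 39/11.
Minimum ratio 3/2 is in the s1 row, so s1 leaves.

s1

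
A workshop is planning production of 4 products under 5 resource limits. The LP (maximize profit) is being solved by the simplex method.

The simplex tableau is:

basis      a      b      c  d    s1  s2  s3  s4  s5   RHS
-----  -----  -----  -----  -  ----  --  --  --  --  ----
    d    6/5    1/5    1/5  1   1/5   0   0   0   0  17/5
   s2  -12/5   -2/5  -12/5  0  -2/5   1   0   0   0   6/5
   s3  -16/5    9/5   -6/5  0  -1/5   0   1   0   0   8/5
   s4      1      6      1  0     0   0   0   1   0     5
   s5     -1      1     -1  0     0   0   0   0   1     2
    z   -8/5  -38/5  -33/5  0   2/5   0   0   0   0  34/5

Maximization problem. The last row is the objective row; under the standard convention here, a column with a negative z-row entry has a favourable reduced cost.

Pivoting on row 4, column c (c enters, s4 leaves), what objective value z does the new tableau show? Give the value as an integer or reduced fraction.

199/5

Minimum ratio for c: 5/1 = 5.
z changes by −(z-row coeff of c)·ratio = −(-33/5)·5 = 33.
New z = 34/5 + 33 = 199/5.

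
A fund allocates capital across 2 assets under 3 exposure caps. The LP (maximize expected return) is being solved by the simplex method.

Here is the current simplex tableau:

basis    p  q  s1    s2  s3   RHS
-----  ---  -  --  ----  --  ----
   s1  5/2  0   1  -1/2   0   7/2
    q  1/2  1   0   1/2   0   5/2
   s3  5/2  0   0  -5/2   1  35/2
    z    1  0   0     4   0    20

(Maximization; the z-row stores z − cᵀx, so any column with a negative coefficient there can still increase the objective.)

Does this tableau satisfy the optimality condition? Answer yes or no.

yes

No objective-row coefficient is strictly negative, so no entering variable exists; the tableau is optimal.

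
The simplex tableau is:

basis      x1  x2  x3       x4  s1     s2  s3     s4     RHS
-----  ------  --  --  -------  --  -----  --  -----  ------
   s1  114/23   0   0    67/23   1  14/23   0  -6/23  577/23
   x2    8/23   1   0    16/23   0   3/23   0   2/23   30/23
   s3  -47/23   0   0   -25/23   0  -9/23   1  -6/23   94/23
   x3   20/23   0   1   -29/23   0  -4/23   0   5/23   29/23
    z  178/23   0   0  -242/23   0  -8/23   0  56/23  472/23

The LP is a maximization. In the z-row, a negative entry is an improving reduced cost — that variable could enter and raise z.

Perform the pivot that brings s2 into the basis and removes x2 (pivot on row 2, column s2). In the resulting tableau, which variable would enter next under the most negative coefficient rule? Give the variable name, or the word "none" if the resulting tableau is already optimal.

Pivot element 3/23. New z-row = old z-row − (-8/23)·(row 2/(3/23)).
Updated z-row coefficients: x1: 26/3, x2: 8/3, x3: 0, x4: -26/3, s1: 0, s2: 0, s3: 0, s4: 8/3.
The most negative is -26/3 in column x4, so x4 would enter next.

x4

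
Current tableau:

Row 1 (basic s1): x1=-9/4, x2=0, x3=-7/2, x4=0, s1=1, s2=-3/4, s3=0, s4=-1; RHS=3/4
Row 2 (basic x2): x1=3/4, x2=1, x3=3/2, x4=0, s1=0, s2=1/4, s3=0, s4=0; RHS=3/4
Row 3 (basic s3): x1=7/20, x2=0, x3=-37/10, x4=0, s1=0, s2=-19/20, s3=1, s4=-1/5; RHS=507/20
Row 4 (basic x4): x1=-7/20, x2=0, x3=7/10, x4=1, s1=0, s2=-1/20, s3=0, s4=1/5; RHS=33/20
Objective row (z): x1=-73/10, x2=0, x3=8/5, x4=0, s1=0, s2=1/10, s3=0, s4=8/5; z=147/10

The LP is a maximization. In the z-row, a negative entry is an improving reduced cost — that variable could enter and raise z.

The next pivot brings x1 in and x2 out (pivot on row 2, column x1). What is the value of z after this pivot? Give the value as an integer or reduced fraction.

Minimum ratio for x1: (3/4)/(3/4) = 1.
z changes by −(z-row coeff of x1)·ratio = −(-73/10)·1 = 73/10.
New z = 147/10 + (73/10) = 22.

22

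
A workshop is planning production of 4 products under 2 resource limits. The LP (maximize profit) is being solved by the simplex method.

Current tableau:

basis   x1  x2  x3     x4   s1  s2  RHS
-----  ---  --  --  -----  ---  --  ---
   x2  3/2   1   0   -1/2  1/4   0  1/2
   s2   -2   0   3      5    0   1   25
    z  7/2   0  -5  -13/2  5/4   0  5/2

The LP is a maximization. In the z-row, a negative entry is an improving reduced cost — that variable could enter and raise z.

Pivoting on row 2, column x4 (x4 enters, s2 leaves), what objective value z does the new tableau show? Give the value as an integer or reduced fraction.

Minimum ratio for x4: 25/5 = 5.
z changes by −(z-row coeff of x4)·ratio = −(-13/2)·5 = 65/2.
New z = 5/2 + (65/2) = 35.

35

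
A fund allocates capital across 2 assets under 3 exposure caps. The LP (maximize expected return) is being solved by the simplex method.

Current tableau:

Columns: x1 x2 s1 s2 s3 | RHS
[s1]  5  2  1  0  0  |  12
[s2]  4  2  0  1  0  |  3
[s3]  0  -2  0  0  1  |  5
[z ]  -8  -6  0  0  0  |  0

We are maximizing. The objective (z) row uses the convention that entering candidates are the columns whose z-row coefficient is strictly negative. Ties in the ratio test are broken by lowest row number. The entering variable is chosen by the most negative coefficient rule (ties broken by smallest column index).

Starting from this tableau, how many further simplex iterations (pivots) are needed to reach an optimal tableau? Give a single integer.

2

pivot: x1 in, s2 out → z = 6
pivot: x2 in, x1 out → z = 9
No improving column remains; optimal.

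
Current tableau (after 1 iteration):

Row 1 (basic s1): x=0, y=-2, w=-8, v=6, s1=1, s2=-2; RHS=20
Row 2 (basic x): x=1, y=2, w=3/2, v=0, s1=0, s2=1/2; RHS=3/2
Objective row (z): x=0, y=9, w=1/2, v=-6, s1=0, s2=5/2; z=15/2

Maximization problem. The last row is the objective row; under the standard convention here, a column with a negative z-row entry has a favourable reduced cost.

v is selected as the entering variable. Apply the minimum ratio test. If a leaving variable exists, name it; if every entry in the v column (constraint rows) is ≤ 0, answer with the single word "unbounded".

Ratios: row 1 (s1): 20/6 = 10/3; row 2 (x): entry 0 ≤ 0, skip.
Minimum ratio is in the s1 row, so s1 leaves.

s1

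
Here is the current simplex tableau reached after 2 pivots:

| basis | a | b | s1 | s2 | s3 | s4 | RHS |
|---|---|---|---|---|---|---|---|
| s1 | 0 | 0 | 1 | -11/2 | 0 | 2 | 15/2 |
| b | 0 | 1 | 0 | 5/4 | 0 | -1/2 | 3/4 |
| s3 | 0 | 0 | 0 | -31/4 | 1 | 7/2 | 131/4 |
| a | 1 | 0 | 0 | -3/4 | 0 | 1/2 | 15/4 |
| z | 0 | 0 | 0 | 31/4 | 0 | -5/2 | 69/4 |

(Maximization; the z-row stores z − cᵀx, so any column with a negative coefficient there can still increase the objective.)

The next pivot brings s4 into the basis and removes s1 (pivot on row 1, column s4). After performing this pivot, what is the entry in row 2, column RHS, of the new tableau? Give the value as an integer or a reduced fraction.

Pivot element is row 1, column s4: 2.
Normalize row 1: new (row 1, RHS) = (15/2)/2 = 15/4.
row 2 ← row 2 − (-1/2)·(new row 1): 3/4 − (-1/2)·(15/4) = 21/8.

21/8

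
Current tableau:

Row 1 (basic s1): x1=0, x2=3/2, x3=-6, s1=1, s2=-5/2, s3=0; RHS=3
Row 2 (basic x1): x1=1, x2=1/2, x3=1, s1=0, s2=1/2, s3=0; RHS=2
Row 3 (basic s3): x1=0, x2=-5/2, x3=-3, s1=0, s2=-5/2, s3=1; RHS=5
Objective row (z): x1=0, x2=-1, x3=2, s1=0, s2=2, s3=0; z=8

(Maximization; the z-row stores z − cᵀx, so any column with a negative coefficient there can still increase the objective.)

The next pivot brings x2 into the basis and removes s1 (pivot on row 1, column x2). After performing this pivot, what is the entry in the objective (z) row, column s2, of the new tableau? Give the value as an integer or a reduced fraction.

1/3

Pivot element is row 1, column x2: 3/2.
Normalize row 1: new (row 1, s2) = (-5/2)/(3/2) = -5/3.
z-row ← z-row − (-1)·(new row 1): 2 − (-1)·(-5/3) = 1/3.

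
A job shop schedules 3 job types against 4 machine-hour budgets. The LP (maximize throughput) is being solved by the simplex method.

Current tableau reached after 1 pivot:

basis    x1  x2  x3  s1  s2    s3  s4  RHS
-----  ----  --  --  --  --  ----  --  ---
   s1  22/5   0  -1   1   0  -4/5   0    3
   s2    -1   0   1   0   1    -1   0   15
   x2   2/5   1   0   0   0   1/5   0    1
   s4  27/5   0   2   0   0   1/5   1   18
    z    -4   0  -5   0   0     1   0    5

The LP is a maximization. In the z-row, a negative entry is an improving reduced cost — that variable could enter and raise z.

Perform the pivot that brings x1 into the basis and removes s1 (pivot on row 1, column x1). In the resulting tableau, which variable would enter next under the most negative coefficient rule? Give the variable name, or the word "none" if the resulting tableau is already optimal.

x3

Pivot element 22/5. New z-row = old z-row − (-4)·(row 1/(22/5)).
Updated z-row coefficients: x1: 0, x2: 0, x3: -65/11, s1: 10/11, s2: 0, s3: 3/11, s4: 0.
The most negative is -65/11 in column x3, so x3 would enter next.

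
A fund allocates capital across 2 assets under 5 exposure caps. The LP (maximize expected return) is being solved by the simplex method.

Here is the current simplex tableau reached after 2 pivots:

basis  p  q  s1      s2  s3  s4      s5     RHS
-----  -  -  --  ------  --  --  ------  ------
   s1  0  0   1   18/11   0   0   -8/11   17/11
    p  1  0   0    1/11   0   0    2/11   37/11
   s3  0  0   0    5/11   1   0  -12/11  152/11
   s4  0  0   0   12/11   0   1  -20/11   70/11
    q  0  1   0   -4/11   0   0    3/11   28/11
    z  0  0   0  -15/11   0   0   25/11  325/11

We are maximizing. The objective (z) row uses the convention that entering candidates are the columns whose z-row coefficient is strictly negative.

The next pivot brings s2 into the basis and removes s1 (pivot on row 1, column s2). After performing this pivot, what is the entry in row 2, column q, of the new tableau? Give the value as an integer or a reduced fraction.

Pivot element is row 1, column s2: 18/11.
Normalize row 1: new (row 1, q) = 0/(18/11) = 0.
row 2 ← row 2 − (1/11)·(new row 1): 0 − (1/11)·0 = 0.

0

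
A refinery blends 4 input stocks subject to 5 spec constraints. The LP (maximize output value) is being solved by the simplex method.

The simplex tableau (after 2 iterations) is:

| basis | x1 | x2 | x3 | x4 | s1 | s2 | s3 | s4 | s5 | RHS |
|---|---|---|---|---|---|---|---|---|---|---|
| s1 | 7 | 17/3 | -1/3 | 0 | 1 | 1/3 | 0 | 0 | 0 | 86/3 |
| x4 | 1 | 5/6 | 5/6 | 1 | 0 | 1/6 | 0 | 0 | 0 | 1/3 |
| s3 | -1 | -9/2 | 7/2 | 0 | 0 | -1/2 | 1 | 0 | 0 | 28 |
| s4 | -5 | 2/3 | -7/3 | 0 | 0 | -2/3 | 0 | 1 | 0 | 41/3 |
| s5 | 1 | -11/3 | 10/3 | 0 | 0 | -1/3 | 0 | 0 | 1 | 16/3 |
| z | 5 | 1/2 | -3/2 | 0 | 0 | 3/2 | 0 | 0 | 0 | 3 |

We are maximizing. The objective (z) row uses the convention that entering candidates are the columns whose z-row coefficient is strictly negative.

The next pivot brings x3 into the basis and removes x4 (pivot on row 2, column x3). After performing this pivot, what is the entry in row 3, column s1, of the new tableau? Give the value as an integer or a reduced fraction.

0

Pivot element is row 2, column x3: 5/6.
Normalize row 2: new (row 2, s1) = 0/(5/6) = 0.
row 3 ← row 3 − (7/2)·(new row 2): 0 − (7/2)·0 = 0.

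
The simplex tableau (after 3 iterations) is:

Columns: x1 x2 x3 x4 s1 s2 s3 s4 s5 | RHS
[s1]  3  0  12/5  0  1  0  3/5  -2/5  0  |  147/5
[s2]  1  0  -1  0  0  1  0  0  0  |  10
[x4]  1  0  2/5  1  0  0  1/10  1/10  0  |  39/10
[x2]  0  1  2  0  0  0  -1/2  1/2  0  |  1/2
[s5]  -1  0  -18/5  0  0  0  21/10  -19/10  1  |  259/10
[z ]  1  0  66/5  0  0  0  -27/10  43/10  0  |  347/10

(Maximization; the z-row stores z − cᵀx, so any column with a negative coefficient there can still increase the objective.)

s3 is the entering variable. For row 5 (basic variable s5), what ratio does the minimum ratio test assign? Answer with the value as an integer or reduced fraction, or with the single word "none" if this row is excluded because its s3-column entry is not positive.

Ratio = RHS / (s3 entry) = (259/10) / (21/10) = 37/3.

37/3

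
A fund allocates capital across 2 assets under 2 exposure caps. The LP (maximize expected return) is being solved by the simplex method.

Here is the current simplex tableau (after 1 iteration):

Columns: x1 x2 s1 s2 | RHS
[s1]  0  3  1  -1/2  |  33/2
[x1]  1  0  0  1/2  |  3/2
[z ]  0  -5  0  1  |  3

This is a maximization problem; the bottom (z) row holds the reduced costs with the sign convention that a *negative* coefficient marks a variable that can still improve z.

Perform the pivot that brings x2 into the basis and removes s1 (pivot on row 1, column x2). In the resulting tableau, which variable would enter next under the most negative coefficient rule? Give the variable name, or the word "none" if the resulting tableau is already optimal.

Pivot element 3. New z-row = old z-row − (-5)·(row 1/3).
Updated z-row coefficients: x1: 0, x2: 0, s1: 5/3, s2: 1/6.
No coefficient is strictly negative; the tableau after this pivot is optimal.

none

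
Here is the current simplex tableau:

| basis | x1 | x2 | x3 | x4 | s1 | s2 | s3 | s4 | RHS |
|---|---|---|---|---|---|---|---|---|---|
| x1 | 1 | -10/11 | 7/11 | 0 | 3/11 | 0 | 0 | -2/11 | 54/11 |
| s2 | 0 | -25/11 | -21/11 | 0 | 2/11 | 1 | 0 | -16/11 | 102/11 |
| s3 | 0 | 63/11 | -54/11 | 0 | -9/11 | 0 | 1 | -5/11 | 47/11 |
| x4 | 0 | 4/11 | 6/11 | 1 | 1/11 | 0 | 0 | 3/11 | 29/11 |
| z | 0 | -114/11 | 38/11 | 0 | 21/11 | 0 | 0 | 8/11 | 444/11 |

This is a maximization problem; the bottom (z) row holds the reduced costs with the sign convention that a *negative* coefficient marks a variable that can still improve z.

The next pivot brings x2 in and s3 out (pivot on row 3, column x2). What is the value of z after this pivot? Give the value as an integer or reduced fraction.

Minimum ratio for x2: (47/11)/(63/11) = 47/63.
z changes by −(z-row coeff of x2)·ratio = −(-114/11)·(47/63) = 1786/231.
New z = 444/11 + (1786/231) = 1010/21.

1010/21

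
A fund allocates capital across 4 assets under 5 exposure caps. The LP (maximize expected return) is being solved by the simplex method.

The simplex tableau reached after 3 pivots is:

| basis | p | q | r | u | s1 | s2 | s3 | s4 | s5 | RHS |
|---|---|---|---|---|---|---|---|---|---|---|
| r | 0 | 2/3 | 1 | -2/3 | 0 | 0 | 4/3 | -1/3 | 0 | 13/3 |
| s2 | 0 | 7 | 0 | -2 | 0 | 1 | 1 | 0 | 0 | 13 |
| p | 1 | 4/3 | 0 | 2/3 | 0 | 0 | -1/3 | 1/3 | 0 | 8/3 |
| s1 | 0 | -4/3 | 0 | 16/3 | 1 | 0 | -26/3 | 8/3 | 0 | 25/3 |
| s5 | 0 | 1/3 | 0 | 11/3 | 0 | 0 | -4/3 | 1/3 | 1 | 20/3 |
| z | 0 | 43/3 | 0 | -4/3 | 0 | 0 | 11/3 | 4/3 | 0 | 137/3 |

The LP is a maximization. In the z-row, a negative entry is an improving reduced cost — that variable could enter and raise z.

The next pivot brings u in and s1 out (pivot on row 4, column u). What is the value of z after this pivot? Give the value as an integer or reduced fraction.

Minimum ratio for u: (25/3)/(16/3) = 25/16.
z changes by −(z-row coeff of u)·ratio = −(-4/3)·(25/16) = 25/12.
New z = 137/3 + (25/12) = 191/4.

191/4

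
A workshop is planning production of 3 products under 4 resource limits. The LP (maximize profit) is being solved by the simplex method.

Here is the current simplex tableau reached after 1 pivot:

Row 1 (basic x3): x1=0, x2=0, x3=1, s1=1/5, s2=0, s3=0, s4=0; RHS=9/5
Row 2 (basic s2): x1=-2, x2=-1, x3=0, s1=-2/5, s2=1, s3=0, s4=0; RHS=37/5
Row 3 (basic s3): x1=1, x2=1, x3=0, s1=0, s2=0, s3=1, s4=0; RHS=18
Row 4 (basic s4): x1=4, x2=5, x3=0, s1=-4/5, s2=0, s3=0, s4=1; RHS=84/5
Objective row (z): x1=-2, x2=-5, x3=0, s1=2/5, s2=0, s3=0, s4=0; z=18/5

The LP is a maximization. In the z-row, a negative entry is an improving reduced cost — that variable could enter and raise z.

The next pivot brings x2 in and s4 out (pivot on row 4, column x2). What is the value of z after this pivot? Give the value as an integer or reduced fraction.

Minimum ratio for x2: (84/5)/5 = 84/25.
z changes by −(z-row coeff of x2)·ratio = −(-5)·(84/25) = 84/5.
New z = 18/5 + (84/5) = 102/5.

102/5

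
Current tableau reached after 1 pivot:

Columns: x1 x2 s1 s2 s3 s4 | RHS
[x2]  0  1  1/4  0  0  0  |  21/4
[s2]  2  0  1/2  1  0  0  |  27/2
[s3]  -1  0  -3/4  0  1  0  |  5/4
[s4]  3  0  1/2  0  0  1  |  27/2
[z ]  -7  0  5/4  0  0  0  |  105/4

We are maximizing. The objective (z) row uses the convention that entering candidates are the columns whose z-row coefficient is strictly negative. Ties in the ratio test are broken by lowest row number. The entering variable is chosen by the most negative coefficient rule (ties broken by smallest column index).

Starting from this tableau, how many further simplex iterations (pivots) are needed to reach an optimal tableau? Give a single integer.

pivot: x1 in, s4 out → z = 231/4
No improving column remains; optimal.

1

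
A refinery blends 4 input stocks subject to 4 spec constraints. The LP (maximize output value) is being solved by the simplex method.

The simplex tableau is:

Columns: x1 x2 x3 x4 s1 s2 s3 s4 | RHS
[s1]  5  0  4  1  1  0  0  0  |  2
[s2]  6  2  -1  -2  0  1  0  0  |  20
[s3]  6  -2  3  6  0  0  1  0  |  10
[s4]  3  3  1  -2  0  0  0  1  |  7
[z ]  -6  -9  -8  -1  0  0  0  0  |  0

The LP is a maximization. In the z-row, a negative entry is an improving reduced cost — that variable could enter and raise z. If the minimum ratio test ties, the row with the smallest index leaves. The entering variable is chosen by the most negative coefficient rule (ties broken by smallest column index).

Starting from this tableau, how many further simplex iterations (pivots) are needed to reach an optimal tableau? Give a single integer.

pivot: x2 in, s4 out → z = 21
pivot: x4 in, s1 out → z = 35
No improving column remains; optimal.

2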